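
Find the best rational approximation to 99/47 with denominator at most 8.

Expand x = 99/47 as a continued fraction with the Euclidean algorithm:
  99 = 2*47 + 5, so a_0 = 2.
  47 = 9*5 + 2, so a_1 = 9.
  5 = 2*2 + 1, so a_2 = 2.
  2 = 2*1 + 0, so a_3 = 2.
so x = [2; 9, 2, 2].
Convergents (p_i = a_i*p_{i-1} + p_{i-2}, q_i = a_i*q_{i-1} + q_{i-2} with p_{-2}=0, p_{-1}=1, q_{-2}=1, q_{-1}=0), until the denominator exceeds 8:
  i=0: a_0=2, p_0 = 2*1 + 0 = 2, q_0 = 2*0 + 1 = 1.
  i=1: a_1=9, p_1 = 9*2 + 1 = 19, q_1 = 9*1 + 0 = 9.
q_1 = 9 > 8, so the last convergent with denominator <= 8 is p_0/q_0 = 2/1.
The closest fraction with denominator <= 8 is either p_0/q_0 or the intermediate fraction (k*p_0 + p_{-1})/(k*q_0 + q_{-1}) with the largest k >= 1 whose denominator stays <= 8; these approach x as k grows, and every other convergent or intermediate fraction in range is farther away.
Largest k: floor((8 - q_{-1})/q_0) = floor((8 - 0)/1) = 8 (using the seeds p_{-1} = 1, q_{-1} = 0).
That gives (8*2 + 1)/(8*1 + 0) = 17/8.
Compare the errors: |x - 2/1| = |99*1 - 2*47|/(47*1) = 5/47, and |x - 17/8| = |99*8 - 17*47|/(47*8) = 7/376.
Cross-multiplying, 7*47 = 329 < 1880 = 5*376, so 7/376 is smaller: the intermediate fraction 17/8 is closer to x than 2/1.

17/8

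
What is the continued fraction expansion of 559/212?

Run the Euclidean algorithm on 559 and 212; the successive quotients are the partial quotients a_0, a_1, ... (each step inverts the fractional part left over by the previous one):
  559 = 2*212 + 135, so a_0 = 2.
  212 = 1*135 + 77, so a_1 = 1.
  135 = 1*77 + 58, so a_2 = 1.
  77 = 1*58 + 19, so a_3 = 1.
  58 = 3*19 + 1, so a_4 = 3.
  19 = 19*1 + 0, so a_5 = 19.
The remainder reaches 0 after 6 divisions, so the expansion has 6 partial quotients, read off in order.

[2; 1, 1, 1, 3, 19]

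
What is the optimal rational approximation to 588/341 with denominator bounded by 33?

Expand x = 588/341 as a continued fraction with the Euclidean algorithm:
  588 = 1*341 + 247, so a_0 = 1.
  341 = 1*247 + 94, so a_1 = 1.
  247 = 2*94 + 59, so a_2 = 2.
  94 = 1*59 + 35, so a_3 = 1.
  59 = 1*35 + 24, so a_4 = 1.
  35 = 1*24 + 11, so a_5 = 1.
  24 = 2*11 + 2, so a_6 = 2.
  11 = 5*2 + 1, so a_7 = 5.
  2 = 2*1 + 0, so a_8 = 2.
so x = [1; 1, 2, 1, 1, 1, 2, 5, 2].
Convergents (p_i = a_i*p_{i-1} + p_{i-2}, q_i = a_i*q_{i-1} + q_{i-2} with p_{-2}=0, p_{-1}=1, q_{-2}=1, q_{-1}=0), until the denominator exceeds 33:
  i=0: a_0=1, p_0 = 1*1 + 0 = 1, q_0 = 1*0 + 1 = 1.
  i=1: a_1=1, p_1 = 1*1 + 1 = 2, q_1 = 1*1 + 0 = 1.
  i=2: a_2=2, p_2 = 2*2 + 1 = 5, q_2 = 2*1 + 1 = 3.
  i=3: a_3=1, p_3 = 1*5 + 2 = 7, q_3 = 1*3 + 1 = 4.
  i=4: a_4=1, p_4 = 1*7 + 5 = 12, q_4 = 1*4 + 3 = 7.
  i=5: a_5=1, p_5 = 1*12 + 7 = 19, q_5 = 1*7 + 4 = 11.
  i=6: a_6=2, p_6 = 2*19 + 12 = 50, q_6 = 2*11 + 7 = 29.
  i=7: a_7=5, p_7 = 5*50 + 19 = 269, q_7 = 5*29 + 11 = 156.
q_7 = 156 > 33, so the last convergent with denominator <= 33 is p_6/q_6 = 50/29.
The closest fraction with denominator <= 33 is either p_6/q_6 or the intermediate fraction (k*p_6 + p_5)/(k*q_6 + q_5) with the largest k >= 1 whose denominator stays <= 33; these approach x as k grows, and every other convergent or intermediate fraction in range is farther away.
Largest k: floor((33 - q_5)/q_6) = floor((33 - 11)/29) = 0.
Since k = 0, no intermediate fraction beyond p_6/q_6 has denominator <= 33, so the convergent 50/29 is the closest (its error is |588*29 - 50*341|/(341*29) = 2/9889).

50/29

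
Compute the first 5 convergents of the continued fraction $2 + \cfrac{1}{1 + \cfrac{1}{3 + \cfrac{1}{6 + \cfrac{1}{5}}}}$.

2/1, 3/1, 11/4, 69/25, 356/129

Using the convergent recurrence p_i = a_i*p_{i-1} + p_{i-2}, q_i = a_i*q_{i-1} + q_{i-2} with p_{-2}=0, p_{-1}=1, q_{-2}=1, q_{-1}=0:
  i=0: a_0=2, p_0 = 2*1 + 0 = 2, q_0 = 2*0 + 1 = 1.
  i=1: a_1=1, p_1 = 1*2 + 1 = 3, q_1 = 1*1 + 0 = 1.
  i=2: a_2=3, p_2 = 3*3 + 2 = 11, q_2 = 3*1 + 1 = 4.
  i=3: a_3=6, p_3 = 6*11 + 3 = 69, q_3 = 6*4 + 1 = 25.
  i=4: a_4=5, p_4 = 5*69 + 11 = 356, q_4 = 5*25 + 4 = 129.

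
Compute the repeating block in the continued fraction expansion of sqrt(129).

Write x_i = (sqrt(129) + m_i)/d_i with (m_0, d_0) = (0, 1). a_0 = floor(sqrt(129)) = 11, since 11^2 = 121 <= 129 < 144 = 12^2.
Iterate m_{i+1} = d_i*a_i - m_i, d_{i+1} = (129 - m_{i+1}^2)/d_i, a_{i+1} = floor((a_0 + m_{i+1})/d_{i+1}):
  m_1 = 1*11 - 0 = 11, d_1 = (129 - 11^2)/1 = 8/1 = 8, a_1 = floor((11 + 11)/8) = 2.
  m_2 = 8*2 - 11 = 5, d_2 = (129 - 5^2)/8 = 104/8 = 13, a_2 = floor((11 + 5)/13) = 1.
  m_3 = 13*1 - 5 = 8, d_3 = (129 - 8^2)/13 = 65/13 = 5, a_3 = floor((11 + 8)/5) = 3.
  m_4 = 5*3 - 8 = 7, d_4 = (129 - 7^2)/5 = 80/5 = 16, a_4 = floor((11 + 7)/16) = 1.
  m_5 = 16*1 - 7 = 9, d_5 = (129 - 9^2)/16 = 48/16 = 3, a_5 = floor((11 + 9)/3) = 6.
  m_6 = 3*6 - 9 = 9, d_6 = (129 - 9^2)/3 = 48/3 = 16, a_6 = floor((11 + 9)/16) = 1.
  m_7 = 16*1 - 9 = 7, d_7 = (129 - 7^2)/16 = 80/16 = 5, a_7 = floor((11 + 7)/5) = 3.
  m_8 = 5*3 - 7 = 8, d_8 = (129 - 8^2)/5 = 65/5 = 13, a_8 = floor((11 + 8)/13) = 1.
  m_9 = 13*1 - 8 = 5, d_9 = (129 - 5^2)/13 = 104/13 = 8, a_9 = floor((11 + 5)/8) = 2.
  m_10 = 8*2 - 5 = 11, d_10 = (129 - 11^2)/8 = 8/8 = 1, a_10 = floor((11 + 11)/1) = 22.
  m_11 = 1*22 - 11 = 11, d_11 = (129 - 11^2)/1 = 8/1 = 8: (m_11, d_11) = (m_1, d_1) = (11, 8), so from here the quotients repeat a_1, ..., a_10; the period length is 10.
Hence the expansion of sqrt(129) is a_0 = 11 followed by the repeating block 2, 1, 3, 1, 6, 1, 3, 1, 2, 22 (period 10).

[11; (2, 1, 3, 1, 6, 1, 3, 1, 2, 22)]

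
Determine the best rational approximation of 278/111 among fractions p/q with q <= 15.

Expand x = 278/111 as a continued fraction with the Euclidean algorithm:
  278 = 2*111 + 56, so a_0 = 2.
  111 = 1*56 + 55, so a_1 = 1.
  56 = 1*55 + 1, so a_2 = 1.
  55 = 55*1 + 0, so a_3 = 55.
so x = [2; 1, 1, 55].
Convergents (p_i = a_i*p_{i-1} + p_{i-2}, q_i = a_i*q_{i-1} + q_{i-2} with p_{-2}=0, p_{-1}=1, q_{-2}=1, q_{-1}=0), until the denominator exceeds 15:
  i=0: a_0=2, p_0 = 2*1 + 0 = 2, q_0 = 2*0 + 1 = 1.
  i=1: a_1=1, p_1 = 1*2 + 1 = 3, q_1 = 1*1 + 0 = 1.
  i=2: a_2=1, p_2 = 1*3 + 2 = 5, q_2 = 1*1 + 1 = 2.
  i=3: a_3=55, p_3 = 55*5 + 3 = 278, q_3 = 55*2 + 1 = 111.
q_3 = 111 > 15, so the last convergent with denominator <= 15 is p_2/q_2 = 5/2.
The closest fraction with denominator <= 15 is either p_2/q_2 or the intermediate fraction (k*p_2 + p_1)/(k*q_2 + q_1) with the largest k >= 1 whose denominator stays <= 15; these approach x as k grows, and every other convergent or intermediate fraction in range is farther away.
Largest k: floor((15 - q_1)/q_2) = floor((15 - 1)/2) = 7.
That gives (7*5 + 3)/(7*2 + 1) = 38/15.
Compare the errors: |x - 5/2| = |278*2 - 5*111|/(111*2) = 1/222, and |x - 38/15| = |278*15 - 38*111|/(111*15) = 48/1665.
Cross-multiplying, 1*1665 = 1665 < 10656 = 48*222, so 1/222 is smaller: the convergent 5/2 is closer to x than 38/15.

5/2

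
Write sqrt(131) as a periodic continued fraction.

[11; (2, 4, 11, 4, 2, 22)]

Write x_i = (sqrt(131) + m_i)/d_i with (m_0, d_0) = (0, 1). a_0 = floor(sqrt(131)) = 11, since 11^2 = 121 <= 131 < 144 = 12^2.
Iterate m_{i+1} = d_i*a_i - m_i, d_{i+1} = (131 - m_{i+1}^2)/d_i, a_{i+1} = floor((a_0 + m_{i+1})/d_{i+1}):
  m_1 = 1*11 - 0 = 11, d_1 = (131 - 11^2)/1 = 10/1 = 10, a_1 = floor((11 + 11)/10) = 2.
  m_2 = 10*2 - 11 = 9, d_2 = (131 - 9^2)/10 = 50/10 = 5, a_2 = floor((11 + 9)/5) = 4.
  m_3 = 5*4 - 9 = 11, d_3 = (131 - 11^2)/5 = 10/5 = 2, a_3 = floor((11 + 11)/2) = 11.
  m_4 = 2*11 - 11 = 11, d_4 = (131 - 11^2)/2 = 10/2 = 5, a_4 = floor((11 + 11)/5) = 4.
  m_5 = 5*4 - 11 = 9, d_5 = (131 - 9^2)/5 = 50/5 = 10, a_5 = floor((11 + 9)/10) = 2.
  m_6 = 10*2 - 9 = 11, d_6 = (131 - 11^2)/10 = 10/10 = 1, a_6 = floor((11 + 11)/1) = 22.
  m_7 = 1*22 - 11 = 11, d_7 = (131 - 11^2)/1 = 10/1 = 10: (m_7, d_7) = (m_1, d_1) = (11, 10), so from here the quotients repeat a_1, ..., a_6; the period length is 6.
Hence the expansion of sqrt(131) is a_0 = 11 followed by the repeating block 2, 4, 11, 4, 2, 22 (period 6).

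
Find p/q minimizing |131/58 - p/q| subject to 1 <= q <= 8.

9/4

Expand x = 131/58 as a continued fraction with the Euclidean algorithm:
  131 = 2*58 + 15, so a_0 = 2.
  58 = 3*15 + 13, so a_1 = 3.
  15 = 1*13 + 2, so a_2 = 1.
  13 = 6*2 + 1, so a_3 = 6.
  2 = 2*1 + 0, so a_4 = 2.
so x = [2; 3, 1, 6, 2].
Convergents (p_i = a_i*p_{i-1} + p_{i-2}, q_i = a_i*q_{i-1} + q_{i-2} with p_{-2}=0, p_{-1}=1, q_{-2}=1, q_{-1}=0), until the denominator exceeds 8:
  i=0: a_0=2, p_0 = 2*1 + 0 = 2, q_0 = 2*0 + 1 = 1.
  i=1: a_1=3, p_1 = 3*2 + 1 = 7, q_1 = 3*1 + 0 = 3.
  i=2: a_2=1, p_2 = 1*7 + 2 = 9, q_2 = 1*3 + 1 = 4.
  i=3: a_3=6, p_3 = 6*9 + 7 = 61, q_3 = 6*4 + 3 = 27.
q_3 = 27 > 8, so the last convergent with denominator <= 8 is p_2/q_2 = 9/4.
The closest fraction with denominator <= 8 is either p_2/q_2 or the intermediate fraction (k*p_2 + p_1)/(k*q_2 + q_1) with the largest k >= 1 whose denominator stays <= 8; these approach x as k grows, and every other convergent or intermediate fraction in range is farther away.
Largest k: floor((8 - q_1)/q_2) = floor((8 - 3)/4) = 1.
That gives (1*9 + 7)/(1*4 + 3) = 16/7.
Compare the errors: |x - 9/4| = |131*4 - 9*58|/(58*4) = 2/232, and |x - 16/7| = |131*7 - 16*58|/(58*7) = 11/406.
Cross-multiplying, 2*406 = 812 < 2552 = 11*232, so 2/232 is smaller: the convergent 9/4 is closer to x than 16/7.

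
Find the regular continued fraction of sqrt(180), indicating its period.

Write x_i = (sqrt(180) + m_i)/d_i with (m_0, d_0) = (0, 1). a_0 = floor(sqrt(180)) = 13, since 13^2 = 169 <= 180 < 196 = 14^2.
Iterate m_{i+1} = d_i*a_i - m_i, d_{i+1} = (180 - m_{i+1}^2)/d_i, a_{i+1} = floor((a_0 + m_{i+1})/d_{i+1}):
  m_1 = 1*13 - 0 = 13, d_1 = (180 - 13^2)/1 = 11/1 = 11, a_1 = floor((13 + 13)/11) = 2.
  m_2 = 11*2 - 13 = 9, d_2 = (180 - 9^2)/11 = 99/11 = 9, a_2 = floor((13 + 9)/9) = 2.
  m_3 = 9*2 - 9 = 9, d_3 = (180 - 9^2)/9 = 99/9 = 11, a_3 = floor((13 + 9)/11) = 2.
  m_4 = 11*2 - 9 = 13, d_4 = (180 - 13^2)/11 = 11/11 = 1, a_4 = floor((13 + 13)/1) = 26.
  m_5 = 1*26 - 13 = 13, d_5 = (180 - 13^2)/1 = 11/1 = 11: (m_5, d_5) = (m_1, d_1) = (13, 11), so from here the quotients repeat a_1, ..., a_4; the period length is 4.
Hence the expansion of sqrt(180) is a_0 = 13 followed by the repeating block 2, 2, 2, 26 (period 4).

[13; (2, 2, 2, 26)]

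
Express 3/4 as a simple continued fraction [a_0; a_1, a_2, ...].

[0; 1, 3]

Run the Euclidean algorithm on 3 and 4; the successive quotients are the partial quotients a_0, a_1, ... (each step inverts the fractional part left over by the previous one):
  3 = 0*4 + 3, so a_0 = 0.
  4 = 1*3 + 1, so a_1 = 1.
  3 = 3*1 + 0, so a_2 = 3.
The remainder reaches 0 after 3 divisions, so the expansion has 3 partial quotients, read off in order.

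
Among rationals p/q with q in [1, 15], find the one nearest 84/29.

Expand x = 84/29 as a continued fraction with the Euclidean algorithm:
  84 = 2*29 + 26, so a_0 = 2.
  29 = 1*26 + 3, so a_1 = 1.
  26 = 8*3 + 2, so a_2 = 8.
  3 = 1*2 + 1, so a_3 = 1.
  2 = 2*1 + 0, so a_4 = 2.
so x = [2; 1, 8, 1, 2].
Convergents (p_i = a_i*p_{i-1} + p_{i-2}, q_i = a_i*q_{i-1} + q_{i-2} with p_{-2}=0, p_{-1}=1, q_{-2}=1, q_{-1}=0), until the denominator exceeds 15:
  i=0: a_0=2, p_0 = 2*1 + 0 = 2, q_0 = 2*0 + 1 = 1.
  i=1: a_1=1, p_1 = 1*2 + 1 = 3, q_1 = 1*1 + 0 = 1.
  i=2: a_2=8, p_2 = 8*3 + 2 = 26, q_2 = 8*1 + 1 = 9.
  i=3: a_3=1, p_3 = 1*26 + 3 = 29, q_3 = 1*9 + 1 = 10.
  i=4: a_4=2, p_4 = 2*29 + 26 = 84, q_4 = 2*10 + 9 = 29.
q_4 = 29 > 15, so the last convergent with denominator <= 15 is p_3/q_3 = 29/10.
The closest fraction with denominator <= 15 is either p_3/q_3 or the intermediate fraction (k*p_3 + p_2)/(k*q_3 + q_2) with the largest k >= 1 whose denominator stays <= 15; these approach x as k grows, and every other convergent or intermediate fraction in range is farther away.
Largest k: floor((15 - q_2)/q_3) = floor((15 - 9)/10) = 0.
Since k = 0, no intermediate fraction beyond p_3/q_3 has denominator <= 15, so the convergent 29/10 is the closest (its error is |84*10 - 29*29|/(29*10) = 1/290).

29/10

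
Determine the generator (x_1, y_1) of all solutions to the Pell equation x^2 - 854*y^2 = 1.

(x, y) = (1294299, 44290)

First expand sqrt(854) as a continued fraction. With x_i = (sqrt(854) + m_i)/d_i and (m_0, d_0) = (0, 1): a_0 = floor(sqrt(854)) = 29, since 29^2 = 841 <= 854 < 900 = 30^2.
Iterate m_{i+1} = d_i*a_i - m_i, d_{i+1} = (854 - m_{i+1}^2)/d_i, a_{i+1} = floor((a_0 + m_{i+1})/d_{i+1}):
  m_1 = 1*29 - 0 = 29, d_1 = (854 - 29^2)/1 = 13/1 = 13, a_1 = floor((29 + 29)/13) = 4.
  m_2 = 13*4 - 29 = 23, d_2 = (854 - 23^2)/13 = 325/13 = 25, a_2 = floor((29 + 23)/25) = 2.
  m_3 = 25*2 - 23 = 27, d_3 = (854 - 27^2)/25 = 125/25 = 5, a_3 = floor((29 + 27)/5) = 11.
  m_4 = 5*11 - 27 = 28, d_4 = (854 - 28^2)/5 = 70/5 = 14, a_4 = floor((29 + 28)/14) = 4.
  m_5 = 14*4 - 28 = 28, d_5 = (854 - 28^2)/14 = 70/14 = 5, a_5 = floor((29 + 28)/5) = 11.
  m_6 = 5*11 - 28 = 27, d_6 = (854 - 27^2)/5 = 125/5 = 25, a_6 = floor((29 + 27)/25) = 2.
  m_7 = 25*2 - 27 = 23, d_7 = (854 - 23^2)/25 = 325/25 = 13, a_7 = floor((29 + 23)/13) = 4.
  m_8 = 13*4 - 23 = 29, d_8 = (854 - 29^2)/13 = 13/13 = 1, a_8 = floor((29 + 29)/1) = 58.
  m_9 = 1*58 - 29 = 29, d_9 = (854 - 29^2)/1 = 13/1 = 13: (m_9, d_9) = (m_1, d_1) = (29, 13), so from here the quotients repeat a_1, ..., a_8; the period length is 8.
So sqrt(854) = [29; (4, 2, 11, 4, 11, 2, 4, 58)] with period length k = 8.
k is even, so the fundamental solution of x^2 - 854y^2 = 1 is (p_{k-1}, q_{k-1}) = (p_7, q_7); compute convergents through index 7.
Convergents (p_i = a_i*p_{i-1} + p_{i-2}, q_i = a_i*q_{i-1} + q_{i-2} with p_{-2}=0, p_{-1}=1, q_{-2}=1, q_{-1}=0):
  i=0: a_0=29, p_0 = 29*1 + 0 = 29, q_0 = 29*0 + 1 = 1.
  i=1: a_1=4, p_1 = 4*29 + 1 = 117, q_1 = 4*1 + 0 = 4.
  i=2: a_2=2, p_2 = 2*117 + 29 = 263, q_2 = 2*4 + 1 = 9.
  i=3: a_3=11, p_3 = 11*263 + 117 = 3010, q_3 = 11*9 + 4 = 103.
  i=4: a_4=4, p_4 = 4*3010 + 263 = 12303, q_4 = 4*103 + 9 = 421.
  i=5: a_5=11, p_5 = 11*12303 + 3010 = 138343, q_5 = 11*421 + 103 = 4734.
  i=6: a_6=2, p_6 = 2*138343 + 12303 = 288989, q_6 = 2*4734 + 421 = 9889.
  i=7: a_7=4, p_7 = 4*288989 + 138343 = 1294299, q_7 = 4*9889 + 4734 = 44290.
Check: 1294299^2 - 854*44290^2 = 1675209901401 - 1675209901400 = 1, so (x, y) = (1294299, 44290) solves the equation, and by the theorem it is the least positive solution.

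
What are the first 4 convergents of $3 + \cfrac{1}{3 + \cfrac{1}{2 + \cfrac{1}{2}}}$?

3/1, 10/3, 23/7, 56/17

Using the convergent recurrence p_i = a_i*p_{i-1} + p_{i-2}, q_i = a_i*q_{i-1} + q_{i-2} with p_{-2}=0, p_{-1}=1, q_{-2}=1, q_{-1}=0:
  i=0: a_0=3, p_0 = 3*1 + 0 = 3, q_0 = 3*0 + 1 = 1.
  i=1: a_1=3, p_1 = 3*3 + 1 = 10, q_1 = 3*1 + 0 = 3.
  i=2: a_2=2, p_2 = 2*10 + 3 = 23, q_2 = 2*3 + 1 = 7.
  i=3: a_3=2, p_3 = 2*23 + 10 = 56, q_3 = 2*7 + 3 = 17.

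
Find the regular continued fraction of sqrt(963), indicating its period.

[31; (31, 62)]

Write x_i = (sqrt(963) + m_i)/d_i with (m_0, d_0) = (0, 1). a_0 = floor(sqrt(963)) = 31, since 31^2 = 961 <= 963 < 1024 = 32^2.
Iterate m_{i+1} = d_i*a_i - m_i, d_{i+1} = (963 - m_{i+1}^2)/d_i, a_{i+1} = floor((a_0 + m_{i+1})/d_{i+1}):
  m_1 = 1*31 - 0 = 31, d_1 = (963 - 31^2)/1 = 2/1 = 2, a_1 = floor((31 + 31)/2) = 31.
  m_2 = 2*31 - 31 = 31, d_2 = (963 - 31^2)/2 = 2/2 = 1, a_2 = floor((31 + 31)/1) = 62.
  m_3 = 1*62 - 31 = 31, d_3 = (963 - 31^2)/1 = 2/1 = 2: (m_3, d_3) = (m_1, d_1) = (31, 2), so from here the quotients repeat a_1, a_2; the period length is 2.
Hence the expansion of sqrt(963) is a_0 = 31 followed by the repeating block 31, 62 (period 2).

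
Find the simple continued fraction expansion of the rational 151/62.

Run the Euclidean algorithm on 151 and 62; the successive quotients are the partial quotients a_0, a_1, ... (each step inverts the fractional part left over by the previous one):
  151 = 2*62 + 27, so a_0 = 2.
  62 = 2*27 + 8, so a_1 = 2.
  27 = 3*8 + 3, so a_2 = 3.
  8 = 2*3 + 2, so a_3 = 2.
  3 = 1*2 + 1, so a_4 = 1.
  2 = 2*1 + 0, so a_5 = 2.
The remainder reaches 0 after 6 divisions, so the expansion has 6 partial quotients, read off in order.

[2; 2, 3, 2, 1, 2]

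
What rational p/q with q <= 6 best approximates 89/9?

Expand x = 89/9 as a continued fraction with the Euclidean algorithm:
  89 = 9*9 + 8, so a_0 = 9.
  9 = 1*8 + 1, so a_1 = 1.
  8 = 8*1 + 0, so a_2 = 8.
so x = [9; 1, 8].
Convergents (p_i = a_i*p_{i-1} + p_{i-2}, q_i = a_i*q_{i-1} + q_{i-2} with p_{-2}=0, p_{-1}=1, q_{-2}=1, q_{-1}=0), until the denominator exceeds 6:
  i=0: a_0=9, p_0 = 9*1 + 0 = 9, q_0 = 9*0 + 1 = 1.
  i=1: a_1=1, p_1 = 1*9 + 1 = 10, q_1 = 1*1 + 0 = 1.
  i=2: a_2=8, p_2 = 8*10 + 9 = 89, q_2 = 8*1 + 1 = 9.
q_2 = 9 > 6, so the last convergent with denominator <= 6 is p_1/q_1 = 10/1.
The closest fraction with denominator <= 6 is either p_1/q_1 or the intermediate fraction (k*p_1 + p_0)/(k*q_1 + q_0) with the largest k >= 1 whose denominator stays <= 6; these approach x as k grows, and every other convergent or intermediate fraction in range is farther away.
Largest k: floor((6 - q_0)/q_1) = floor((6 - 1)/1) = 5.
That gives (5*10 + 9)/(5*1 + 1) = 59/6.
Compare the errors: |x - 10/1| = |89*1 - 10*9|/(9*1) = 1/9, and |x - 59/6| = |89*6 - 59*9|/(9*6) = 3/54.
Cross-multiplying, 3*9 = 27 < 54 = 1*54, so 3/54 is smaller: the intermediate fraction 59/6 is closer to x than 10/1.

59/6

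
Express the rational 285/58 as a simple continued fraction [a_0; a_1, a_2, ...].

Run the Euclidean algorithm on 285 and 58; the successive quotients are the partial quotients a_0, a_1, ... (each step inverts the fractional part left over by the previous one):
  285 = 4*58 + 53, so a_0 = 4.
  58 = 1*53 + 5, so a_1 = 1.
  53 = 10*5 + 3, so a_2 = 10.
  5 = 1*3 + 2, so a_3 = 1.
  3 = 1*2 + 1, so a_4 = 1.
  2 = 2*1 + 0, so a_5 = 2.
The remainder reaches 0 after 6 divisions, so the expansion has 6 partial quotients, read off in order.

[4; 1, 10, 1, 1, 2]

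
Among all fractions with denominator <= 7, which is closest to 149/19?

Expand x = 149/19 as a continued fraction with the Euclidean algorithm:
  149 = 7*19 + 16, so a_0 = 7.
  19 = 1*16 + 3, so a_1 = 1.
  16 = 5*3 + 1, so a_2 = 5.
  3 = 3*1 + 0, so a_3 = 3.
so x = [7; 1, 5, 3].
Convergents (p_i = a_i*p_{i-1} + p_{i-2}, q_i = a_i*q_{i-1} + q_{i-2} with p_{-2}=0, p_{-1}=1, q_{-2}=1, q_{-1}=0), until the denominator exceeds 7:
  i=0: a_0=7, p_0 = 7*1 + 0 = 7, q_0 = 7*0 + 1 = 1.
  i=1: a_1=1, p_1 = 1*7 + 1 = 8, q_1 = 1*1 + 0 = 1.
  i=2: a_2=5, p_2 = 5*8 + 7 = 47, q_2 = 5*1 + 1 = 6.
  i=3: a_3=3, p_3 = 3*47 + 8 = 149, q_3 = 3*6 + 1 = 19.
q_3 = 19 > 7, so the last convergent with denominator <= 7 is p_2/q_2 = 47/6.
The closest fraction with denominator <= 7 is either p_2/q_2 or the intermediate fraction (k*p_2 + p_1)/(k*q_2 + q_1) with the largest k >= 1 whose denominator stays <= 7; these approach x as k grows, and every other convergent or intermediate fraction in range is farther away.
Largest k: floor((7 - q_1)/q_2) = floor((7 - 1)/6) = 1.
That gives (1*47 + 8)/(1*6 + 1) = 55/7.
Compare the errors: |x - 47/6| = |149*6 - 47*19|/(19*6) = 1/114, and |x - 55/7| = |149*7 - 55*19|/(19*7) = 2/133.
Cross-multiplying, 1*133 = 133 < 228 = 2*114, so 1/114 is smaller: the convergent 47/6 is closer to x than 55/7.

47/6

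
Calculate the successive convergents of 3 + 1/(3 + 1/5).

Using the convergent recurrence p_i = a_i*p_{i-1} + p_{i-2}, q_i = a_i*q_{i-1} + q_{i-2} with p_{-2}=0, p_{-1}=1, q_{-2}=1, q_{-1}=0:
  i=0: a_0=3, p_0 = 3*1 + 0 = 3, q_0 = 3*0 + 1 = 1.
  i=1: a_1=3, p_1 = 3*3 + 1 = 10, q_1 = 3*1 + 0 = 3.
  i=2: a_2=5, p_2 = 5*10 + 3 = 53, q_2 = 5*3 + 1 = 16.

3/1, 10/3, 53/16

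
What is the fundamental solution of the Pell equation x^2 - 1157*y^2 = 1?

First expand sqrt(1157) as a continued fraction. With x_i = (sqrt(1157) + m_i)/d_i and (m_0, d_0) = (0, 1): a_0 = floor(sqrt(1157)) = 34, since 34^2 = 1156 <= 1157 < 1225 = 35^2.
Iterate m_{i+1} = d_i*a_i - m_i, d_{i+1} = (1157 - m_{i+1}^2)/d_i, a_{i+1} = floor((a_0 + m_{i+1})/d_{i+1}):
  m_1 = 1*34 - 0 = 34, d_1 = (1157 - 34^2)/1 = 1/1 = 1, a_1 = floor((34 + 34)/1) = 68.
  m_2 = 1*68 - 34 = 34, d_2 = (1157 - 34^2)/1 = 1/1 = 1: (m_2, d_2) = (m_1, d_1) = (34, 1), so from here the quotient a_1 repeats; the period length is 1.
So sqrt(1157) = [34; (68)] with period length k = 1.
k is odd, so (p_{k-1}, q_{k-1}) only solves x^2 - 1157y^2 = -1 and the fundamental solution of x^2 - 1157y^2 = 1 is (p_{2k-1}, q_{2k-1}) = (p_1, q_1); compute convergents through index 1, running through the period twice.
Convergents (p_i = a_i*p_{i-1} + p_{i-2}, q_i = a_i*q_{i-1} + q_{i-2} with p_{-2}=0, p_{-1}=1, q_{-2}=1, q_{-1}=0):
  i=0: a_0=34, p_0 = 34*1 + 0 = 34, q_0 = 34*0 + 1 = 1.
  i=1: a_1=68, p_1 = 68*34 + 1 = 2313, q_1 = 68*1 + 0 = 68.
Indeed p_0^2 - 1157*q_0^2 = 1156 - 1157 = -1, not +1.
Check: 2313^2 - 1157*68^2 = 5349969 - 5349968 = 1, so (x, y) = (2313, 68) solves the equation, and by the theorem it is the least positive solution.

(x, y) = (2313, 68)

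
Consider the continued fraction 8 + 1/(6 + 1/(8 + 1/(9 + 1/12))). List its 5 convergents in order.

8/1, 49/6, 400/49, 3649/447, 44188/5413

Using the convergent recurrence p_i = a_i*p_{i-1} + p_{i-2}, q_i = a_i*q_{i-1} + q_{i-2} with p_{-2}=0, p_{-1}=1, q_{-2}=1, q_{-1}=0:
  i=0: a_0=8, p_0 = 8*1 + 0 = 8, q_0 = 8*0 + 1 = 1.
  i=1: a_1=6, p_1 = 6*8 + 1 = 49, q_1 = 6*1 + 0 = 6.
  i=2: a_2=8, p_2 = 8*49 + 8 = 400, q_2 = 8*6 + 1 = 49.
  i=3: a_3=9, p_3 = 9*400 + 49 = 3649, q_3 = 9*49 + 6 = 447.
  i=4: a_4=12, p_4 = 12*3649 + 400 = 44188, q_4 = 12*447 + 49 = 5413.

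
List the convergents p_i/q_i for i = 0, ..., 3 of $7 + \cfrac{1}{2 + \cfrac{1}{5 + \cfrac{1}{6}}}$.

7/1, 15/2, 82/11, 507/68

Using the convergent recurrence p_i = a_i*p_{i-1} + p_{i-2}, q_i = a_i*q_{i-1} + q_{i-2} with p_{-2}=0, p_{-1}=1, q_{-2}=1, q_{-1}=0:
  i=0: a_0=7, p_0 = 7*1 + 0 = 7, q_0 = 7*0 + 1 = 1.
  i=1: a_1=2, p_1 = 2*7 + 1 = 15, q_1 = 2*1 + 0 = 2.
  i=2: a_2=5, p_2 = 5*15 + 7 = 82, q_2 = 5*2 + 1 = 11.
  i=3: a_3=6, p_3 = 6*82 + 15 = 507, q_3 = 6*11 + 2 = 68.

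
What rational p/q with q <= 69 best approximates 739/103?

452/63

Expand x = 739/103 as a continued fraction with the Euclidean algorithm:
  739 = 7*103 + 18, so a_0 = 7.
  103 = 5*18 + 13, so a_1 = 5.
  18 = 1*13 + 5, so a_2 = 1.
  13 = 2*5 + 3, so a_3 = 2.
  5 = 1*3 + 2, so a_4 = 1.
  3 = 1*2 + 1, so a_5 = 1.
  2 = 2*1 + 0, so a_6 = 2.
so x = [7; 5, 1, 2, 1, 1, 2].
Convergents (p_i = a_i*p_{i-1} + p_{i-2}, q_i = a_i*q_{i-1} + q_{i-2} with p_{-2}=0, p_{-1}=1, q_{-2}=1, q_{-1}=0), until the denominator exceeds 69:
  i=0: a_0=7, p_0 = 7*1 + 0 = 7, q_0 = 7*0 + 1 = 1.
  i=1: a_1=5, p_1 = 5*7 + 1 = 36, q_1 = 5*1 + 0 = 5.
  i=2: a_2=1, p_2 = 1*36 + 7 = 43, q_2 = 1*5 + 1 = 6.
  i=3: a_3=2, p_3 = 2*43 + 36 = 122, q_3 = 2*6 + 5 = 17.
  i=4: a_4=1, p_4 = 1*122 + 43 = 165, q_4 = 1*17 + 6 = 23.
  i=5: a_5=1, p_5 = 1*165 + 122 = 287, q_5 = 1*23 + 17 = 40.
  i=6: a_6=2, p_6 = 2*287 + 165 = 739, q_6 = 2*40 + 23 = 103.
q_6 = 103 > 69, so the last convergent with denominator <= 69 is p_5/q_5 = 287/40.
The closest fraction with denominator <= 69 is either p_5/q_5 or the intermediate fraction (k*p_5 + p_4)/(k*q_5 + q_4) with the largest k >= 1 whose denominator stays <= 69; these approach x as k grows, and every other convergent or intermediate fraction in range is farther away.
Largest k: floor((69 - q_4)/q_5) = floor((69 - 23)/40) = 1.
That gives (1*287 + 165)/(1*40 + 23) = 452/63.
Compare the errors: |x - 287/40| = |739*40 - 287*103|/(103*40) = 1/4120, and |x - 452/63| = |739*63 - 452*103|/(103*63) = 1/6489.
Cross-multiplying, 1*4120 = 4120 < 6489 = 1*6489, so 1/6489 is smaller: the intermediate fraction 452/63 is closer to x than 287/40.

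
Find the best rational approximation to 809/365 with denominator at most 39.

Expand x = 809/365 as a continued fraction with the Euclidean algorithm:
  809 = 2*365 + 79, so a_0 = 2.
  365 = 4*79 + 49, so a_1 = 4.
  79 = 1*49 + 30, so a_2 = 1.
  49 = 1*30 + 19, so a_3 = 1.
  30 = 1*19 + 11, so a_4 = 1.
  19 = 1*11 + 8, so a_5 = 1.
  11 = 1*8 + 3, so a_6 = 1.
  8 = 2*3 + 2, so a_7 = 2.
  3 = 1*2 + 1, so a_8 = 1.
  2 = 2*1 + 0, so a_9 = 2.
so x = [2; 4, 1, 1, 1, 1, 1, 2, 1, 2].
Convergents (p_i = a_i*p_{i-1} + p_{i-2}, q_i = a_i*q_{i-1} + q_{i-2} with p_{-2}=0, p_{-1}=1, q_{-2}=1, q_{-1}=0), until the denominator exceeds 39:
  i=0: a_0=2, p_0 = 2*1 + 0 = 2, q_0 = 2*0 + 1 = 1.
  i=1: a_1=4, p_1 = 4*2 + 1 = 9, q_1 = 4*1 + 0 = 4.
  i=2: a_2=1, p_2 = 1*9 + 2 = 11, q_2 = 1*4 + 1 = 5.
  i=3: a_3=1, p_3 = 1*11 + 9 = 20, q_3 = 1*5 + 4 = 9.
  i=4: a_4=1, p_4 = 1*20 + 11 = 31, q_4 = 1*9 + 5 = 14.
  i=5: a_5=1, p_5 = 1*31 + 20 = 51, q_5 = 1*14 + 9 = 23.
  i=6: a_6=1, p_6 = 1*51 + 31 = 82, q_6 = 1*23 + 14 = 37.
  i=7: a_7=2, p_7 = 2*82 + 51 = 215, q_7 = 2*37 + 23 = 97.
q_7 = 97 > 39, so the last convergent with denominator <= 39 is p_6/q_6 = 82/37.
The closest fraction with denominator <= 39 is either p_6/q_6 or the intermediate fraction (k*p_6 + p_5)/(k*q_6 + q_5) with the largest k >= 1 whose denominator stays <= 39; these approach x as k grows, and every other convergent or intermediate fraction in range is farther away.
Largest k: floor((39 - q_5)/q_6) = floor((39 - 23)/37) = 0.
Since k = 0, no intermediate fraction beyond p_6/q_6 has denominator <= 39, so the convergent 82/37 is the closest (its error is |809*37 - 82*365|/(365*37) = 3/13505).

82/37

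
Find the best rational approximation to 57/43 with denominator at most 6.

Expand x = 57/43 as a continued fraction with the Euclidean algorithm:
  57 = 1*43 + 14, so a_0 = 1.
  43 = 3*14 + 1, so a_1 = 3.
  14 = 14*1 + 0, so a_2 = 14.
so x = [1; 3, 14].
Convergents (p_i = a_i*p_{i-1} + p_{i-2}, q_i = a_i*q_{i-1} + q_{i-2} with p_{-2}=0, p_{-1}=1, q_{-2}=1, q_{-1}=0), until the denominator exceeds 6:
  i=0: a_0=1, p_0 = 1*1 + 0 = 1, q_0 = 1*0 + 1 = 1.
  i=1: a_1=3, p_1 = 3*1 + 1 = 4, q_1 = 3*1 + 0 = 3.
  i=2: a_2=14, p_2 = 14*4 + 1 = 57, q_2 = 14*3 + 1 = 43.
q_2 = 43 > 6, so the last convergent with denominator <= 6 is p_1/q_1 = 4/3.
The closest fraction with denominator <= 6 is either p_1/q_1 or the intermediate fraction (k*p_1 + p_0)/(k*q_1 + q_0) with the largest k >= 1 whose denominator stays <= 6; these approach x as k grows, and every other convergent or intermediate fraction in range is farther away.
Largest k: floor((6 - q_0)/q_1) = floor((6 - 1)/3) = 1.
That gives (1*4 + 1)/(1*3 + 1) = 5/4.
Compare the errors: |x - 4/3| = |57*3 - 4*43|/(43*3) = 1/129, and |x - 5/4| = |57*4 - 5*43|/(43*4) = 13/172.
Cross-multiplying, 1*172 = 172 < 1677 = 13*129, so 1/129 is smaller: the convergent 4/3 is closer to x than 5/4.

4/3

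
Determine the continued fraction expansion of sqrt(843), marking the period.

Write x_i = (sqrt(843) + m_i)/d_i with (m_0, d_0) = (0, 1). a_0 = floor(sqrt(843)) = 29, since 29^2 = 841 <= 843 < 900 = 30^2.
Iterate m_{i+1} = d_i*a_i - m_i, d_{i+1} = (843 - m_{i+1}^2)/d_i, a_{i+1} = floor((a_0 + m_{i+1})/d_{i+1}):
  m_1 = 1*29 - 0 = 29, d_1 = (843 - 29^2)/1 = 2/1 = 2, a_1 = floor((29 + 29)/2) = 29.
  m_2 = 2*29 - 29 = 29, d_2 = (843 - 29^2)/2 = 2/2 = 1, a_2 = floor((29 + 29)/1) = 58.
  m_3 = 1*58 - 29 = 29, d_3 = (843 - 29^2)/1 = 2/1 = 2: (m_3, d_3) = (m_1, d_1) = (29, 2), so from here the quotients repeat a_1, a_2; the period length is 2.
Hence the expansion of sqrt(843) is a_0 = 29 followed by the repeating block 29, 58 (period 2).

[29; (29, 58)]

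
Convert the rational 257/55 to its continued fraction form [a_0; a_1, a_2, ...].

Run the Euclidean algorithm on 257 and 55; the successive quotients are the partial quotients a_0, a_1, ... (each step inverts the fractional part left over by the previous one):
  257 = 4*55 + 37, so a_0 = 4.
  55 = 1*37 + 18, so a_1 = 1.
  37 = 2*18 + 1, so a_2 = 2.
  18 = 18*1 + 0, so a_3 = 18.
The remainder reaches 0 after 4 divisions, so the expansion has 4 partial quotients, read off in order.

[4; 1, 2, 18]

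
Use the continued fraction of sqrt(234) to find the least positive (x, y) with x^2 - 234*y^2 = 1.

(x, y) = (5201, 340)

First expand sqrt(234) as a continued fraction. With x_i = (sqrt(234) + m_i)/d_i and (m_0, d_0) = (0, 1): a_0 = floor(sqrt(234)) = 15, since 15^2 = 225 <= 234 < 256 = 16^2.
Iterate m_{i+1} = d_i*a_i - m_i, d_{i+1} = (234 - m_{i+1}^2)/d_i, a_{i+1} = floor((a_0 + m_{i+1})/d_{i+1}):
  m_1 = 1*15 - 0 = 15, d_1 = (234 - 15^2)/1 = 9/1 = 9, a_1 = floor((15 + 15)/9) = 3.
  m_2 = 9*3 - 15 = 12, d_2 = (234 - 12^2)/9 = 90/9 = 10, a_2 = floor((15 + 12)/10) = 2.
  m_3 = 10*2 - 12 = 8, d_3 = (234 - 8^2)/10 = 170/10 = 17, a_3 = floor((15 + 8)/17) = 1.
  m_4 = 17*1 - 8 = 9, d_4 = (234 - 9^2)/17 = 153/17 = 9, a_4 = floor((15 + 9)/9) = 2.
  m_5 = 9*2 - 9 = 9, d_5 = (234 - 9^2)/9 = 153/9 = 17, a_5 = floor((15 + 9)/17) = 1.
  m_6 = 17*1 - 9 = 8, d_6 = (234 - 8^2)/17 = 170/17 = 10, a_6 = floor((15 + 8)/10) = 2.
  m_7 = 10*2 - 8 = 12, d_7 = (234 - 12^2)/10 = 90/10 = 9, a_7 = floor((15 + 12)/9) = 3.
  m_8 = 9*3 - 12 = 15, d_8 = (234 - 15^2)/9 = 9/9 = 1, a_8 = floor((15 + 15)/1) = 30.
  m_9 = 1*30 - 15 = 15, d_9 = (234 - 15^2)/1 = 9/1 = 9: (m_9, d_9) = (m_1, d_1) = (15, 9), so from here the quotients repeat a_1, ..., a_8; the period length is 8.
So sqrt(234) = [15; (3, 2, 1, 2, 1, 2, 3, 30)] with period length k = 8.
k is even, so the fundamental solution of x^2 - 234y^2 = 1 is (p_{k-1}, q_{k-1}) = (p_7, q_7); compute convergents through index 7.
Convergents (p_i = a_i*p_{i-1} + p_{i-2}, q_i = a_i*q_{i-1} + q_{i-2} with p_{-2}=0, p_{-1}=1, q_{-2}=1, q_{-1}=0):
  i=0: a_0=15, p_0 = 15*1 + 0 = 15, q_0 = 15*0 + 1 = 1.
  i=1: a_1=3, p_1 = 3*15 + 1 = 46, q_1 = 3*1 + 0 = 3.
  i=2: a_2=2, p_2 = 2*46 + 15 = 107, q_2 = 2*3 + 1 = 7.
  i=3: a_3=1, p_3 = 1*107 + 46 = 153, q_3 = 1*7 + 3 = 10.
  i=4: a_4=2, p_4 = 2*153 + 107 = 413, q_4 = 2*10 + 7 = 27.
  i=5: a_5=1, p_5 = 1*413 + 153 = 566, q_5 = 1*27 + 10 = 37.
  i=6: a_6=2, p_6 = 2*566 + 413 = 1545, q_6 = 2*37 + 27 = 101.
  i=7: a_7=3, p_7 = 3*1545 + 566 = 5201, q_7 = 3*101 + 37 = 340.
Check: 5201^2 - 234*340^2 = 27050401 - 27050400 = 1, so (x, y) = (5201, 340) solves the equation, and by the theorem it is the least positive solution.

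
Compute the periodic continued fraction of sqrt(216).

[14; (1, 2, 3, 2, 1, 28)]

Write x_i = (sqrt(216) + m_i)/d_i with (m_0, d_0) = (0, 1). a_0 = floor(sqrt(216)) = 14, since 14^2 = 196 <= 216 < 225 = 15^2.
Iterate m_{i+1} = d_i*a_i - m_i, d_{i+1} = (216 - m_{i+1}^2)/d_i, a_{i+1} = floor((a_0 + m_{i+1})/d_{i+1}):
  m_1 = 1*14 - 0 = 14, d_1 = (216 - 14^2)/1 = 20/1 = 20, a_1 = floor((14 + 14)/20) = 1.
  m_2 = 20*1 - 14 = 6, d_2 = (216 - 6^2)/20 = 180/20 = 9, a_2 = floor((14 + 6)/9) = 2.
  m_3 = 9*2 - 6 = 12, d_3 = (216 - 12^2)/9 = 72/9 = 8, a_3 = floor((14 + 12)/8) = 3.
  m_4 = 8*3 - 12 = 12, d_4 = (216 - 12^2)/8 = 72/8 = 9, a_4 = floor((14 + 12)/9) = 2.
  m_5 = 9*2 - 12 = 6, d_5 = (216 - 6^2)/9 = 180/9 = 20, a_5 = floor((14 + 6)/20) = 1.
  m_6 = 20*1 - 6 = 14, d_6 = (216 - 14^2)/20 = 20/20 = 1, a_6 = floor((14 + 14)/1) = 28.
  m_7 = 1*28 - 14 = 14, d_7 = (216 - 14^2)/1 = 20/1 = 20: (m_7, d_7) = (m_1, d_1) = (14, 20), so from here the quotients repeat a_1, ..., a_6; the period length is 6.
Hence the expansion of sqrt(216) is a_0 = 14 followed by the repeating block 1, 2, 3, 2, 1, 28 (period 6).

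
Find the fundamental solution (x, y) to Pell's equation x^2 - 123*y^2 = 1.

First expand sqrt(123) as a continued fraction. With x_i = (sqrt(123) + m_i)/d_i and (m_0, d_0) = (0, 1): a_0 = floor(sqrt(123)) = 11, since 11^2 = 121 <= 123 < 144 = 12^2.
Iterate m_{i+1} = d_i*a_i - m_i, d_{i+1} = (123 - m_{i+1}^2)/d_i, a_{i+1} = floor((a_0 + m_{i+1})/d_{i+1}):
  m_1 = 1*11 - 0 = 11, d_1 = (123 - 11^2)/1 = 2/1 = 2, a_1 = floor((11 + 11)/2) = 11.
  m_2 = 2*11 - 11 = 11, d_2 = (123 - 11^2)/2 = 2/2 = 1, a_2 = floor((11 + 11)/1) = 22.
  m_3 = 1*22 - 11 = 11, d_3 = (123 - 11^2)/1 = 2/1 = 2: (m_3, d_3) = (m_1, d_1) = (11, 2), so from here the quotients repeat a_1, a_2; the period length is 2.
So sqrt(123) = [11; (11, 22)] with period length k = 2.
k is even, so the fundamental solution of x^2 - 123y^2 = 1 is (p_{k-1}, q_{k-1}) = (p_1, q_1); compute convergents through index 1.
Convergents (p_i = a_i*p_{i-1} + p_{i-2}, q_i = a_i*q_{i-1} + q_{i-2} with p_{-2}=0, p_{-1}=1, q_{-2}=1, q_{-1}=0):
  i=0: a_0=11, p_0 = 11*1 + 0 = 11, q_0 = 11*0 + 1 = 1.
  i=1: a_1=11, p_1 = 11*11 + 1 = 122, q_1 = 11*1 + 0 = 11.
Check: 122^2 - 123*11^2 = 14884 - 14883 = 1, so (x, y) = (122, 11) solves the equation, and by the theorem it is the least positive solution.

(x, y) = (122, 11)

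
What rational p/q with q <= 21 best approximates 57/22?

44/17

Expand x = 57/22 as a continued fraction with the Euclidean algorithm:
  57 = 2*22 + 13, so a_0 = 2.
  22 = 1*13 + 9, so a_1 = 1.
  13 = 1*9 + 4, so a_2 = 1.
  9 = 2*4 + 1, so a_3 = 2.
  4 = 4*1 + 0, so a_4 = 4.
so x = [2; 1, 1, 2, 4].
Convergents (p_i = a_i*p_{i-1} + p_{i-2}, q_i = a_i*q_{i-1} + q_{i-2} with p_{-2}=0, p_{-1}=1, q_{-2}=1, q_{-1}=0), until the denominator exceeds 21:
  i=0: a_0=2, p_0 = 2*1 + 0 = 2, q_0 = 2*0 + 1 = 1.
  i=1: a_1=1, p_1 = 1*2 + 1 = 3, q_1 = 1*1 + 0 = 1.
  i=2: a_2=1, p_2 = 1*3 + 2 = 5, q_2 = 1*1 + 1 = 2.
  i=3: a_3=2, p_3 = 2*5 + 3 = 13, q_3 = 2*2 + 1 = 5.
  i=4: a_4=4, p_4 = 4*13 + 5 = 57, q_4 = 4*5 + 2 = 22.
q_4 = 22 > 21, so the last convergent with denominator <= 21 is p_3/q_3 = 13/5.
The closest fraction with denominator <= 21 is either p_3/q_3 or the intermediate fraction (k*p_3 + p_2)/(k*q_3 + q_2) with the largest k >= 1 whose denominator stays <= 21; these approach x as k grows, and every other convergent or intermediate fraction in range is farther away.
Largest k: floor((21 - q_2)/q_3) = floor((21 - 2)/5) = 3.
That gives (3*13 + 5)/(3*5 + 2) = 44/17.
Compare the errors: |x - 13/5| = |57*5 - 13*22|/(22*5) = 1/110, and |x - 44/17| = |57*17 - 44*22|/(22*17) = 1/374.
Cross-multiplying, 1*110 = 110 < 374 = 1*374, so 1/374 is smaller: the intermediate fraction 44/17 is closer to x than 13/5.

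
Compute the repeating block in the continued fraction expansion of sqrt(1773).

[42; (9, 2, 1, 8, 1, 2, 9, 84)]

Write x_i = (sqrt(1773) + m_i)/d_i with (m_0, d_0) = (0, 1). a_0 = floor(sqrt(1773)) = 42, since 42^2 = 1764 <= 1773 < 1849 = 43^2.
Iterate m_{i+1} = d_i*a_i - m_i, d_{i+1} = (1773 - m_{i+1}^2)/d_i, a_{i+1} = floor((a_0 + m_{i+1})/d_{i+1}):
  m_1 = 1*42 - 0 = 42, d_1 = (1773 - 42^2)/1 = 9/1 = 9, a_1 = floor((42 + 42)/9) = 9.
  m_2 = 9*9 - 42 = 39, d_2 = (1773 - 39^2)/9 = 252/9 = 28, a_2 = floor((42 + 39)/28) = 2.
  m_3 = 28*2 - 39 = 17, d_3 = (1773 - 17^2)/28 = 1484/28 = 53, a_3 = floor((42 + 17)/53) = 1.
  m_4 = 53*1 - 17 = 36, d_4 = (1773 - 36^2)/53 = 477/53 = 9, a_4 = floor((42 + 36)/9) = 8.
  m_5 = 9*8 - 36 = 36, d_5 = (1773 - 36^2)/9 = 477/9 = 53, a_5 = floor((42 + 36)/53) = 1.
  m_6 = 53*1 - 36 = 17, d_6 = (1773 - 17^2)/53 = 1484/53 = 28, a_6 = floor((42 + 17)/28) = 2.
  m_7 = 28*2 - 17 = 39, d_7 = (1773 - 39^2)/28 = 252/28 = 9, a_7 = floor((42 + 39)/9) = 9.
  m_8 = 9*9 - 39 = 42, d_8 = (1773 - 42^2)/9 = 9/9 = 1, a_8 = floor((42 + 42)/1) = 84.
  m_9 = 1*84 - 42 = 42, d_9 = (1773 - 42^2)/1 = 9/1 = 9: (m_9, d_9) = (m_1, d_1) = (42, 9), so from here the quotients repeat a_1, ..., a_8; the period length is 8.
Hence the expansion of sqrt(1773) is a_0 = 42 followed by the repeating block 9, 2, 1, 8, 1, 2, 9, 84 (period 8).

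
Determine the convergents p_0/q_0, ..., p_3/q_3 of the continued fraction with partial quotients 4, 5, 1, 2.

4/1, 21/5, 25/6, 71/17

Using the convergent recurrence p_i = a_i*p_{i-1} + p_{i-2}, q_i = a_i*q_{i-1} + q_{i-2} with p_{-2}=0, p_{-1}=1, q_{-2}=1, q_{-1}=0:
  i=0: a_0=4, p_0 = 4*1 + 0 = 4, q_0 = 4*0 + 1 = 1.
  i=1: a_1=5, p_1 = 5*4 + 1 = 21, q_1 = 5*1 + 0 = 5.
  i=2: a_2=1, p_2 = 1*21 + 4 = 25, q_2 = 1*5 + 1 = 6.
  i=3: a_3=2, p_3 = 2*25 + 21 = 71, q_3 = 2*6 + 5 = 17.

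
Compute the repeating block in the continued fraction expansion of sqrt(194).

[13; (1, 12, 1, 26)]

Write x_i = (sqrt(194) + m_i)/d_i with (m_0, d_0) = (0, 1). a_0 = floor(sqrt(194)) = 13, since 13^2 = 169 <= 194 < 196 = 14^2.
Iterate m_{i+1} = d_i*a_i - m_i, d_{i+1} = (194 - m_{i+1}^2)/d_i, a_{i+1} = floor((a_0 + m_{i+1})/d_{i+1}):
  m_1 = 1*13 - 0 = 13, d_1 = (194 - 13^2)/1 = 25/1 = 25, a_1 = floor((13 + 13)/25) = 1.
  m_2 = 25*1 - 13 = 12, d_2 = (194 - 12^2)/25 = 50/25 = 2, a_2 = floor((13 + 12)/2) = 12.
  m_3 = 2*12 - 12 = 12, d_3 = (194 - 12^2)/2 = 50/2 = 25, a_3 = floor((13 + 12)/25) = 1.
  m_4 = 25*1 - 12 = 13, d_4 = (194 - 13^2)/25 = 25/25 = 1, a_4 = floor((13 + 13)/1) = 26.
  m_5 = 1*26 - 13 = 13, d_5 = (194 - 13^2)/1 = 25/1 = 25: (m_5, d_5) = (m_1, d_1) = (13, 25), so from here the quotients repeat a_1, ..., a_4; the period length is 4.
Hence the expansion of sqrt(194) is a_0 = 13 followed by the repeating block 1, 12, 1, 26 (period 4).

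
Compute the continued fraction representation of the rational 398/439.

[0; 1, 9, 1, 2, 2, 2, 2]

Run the Euclidean algorithm on 398 and 439; the successive quotients are the partial quotients a_0, a_1, ... (each step inverts the fractional part left over by the previous one):
  398 = 0*439 + 398, so a_0 = 0.
  439 = 1*398 + 41, so a_1 = 1.
  398 = 9*41 + 29, so a_2 = 9.
  41 = 1*29 + 12, so a_3 = 1.
  29 = 2*12 + 5, so a_4 = 2.
  12 = 2*5 + 2, so a_5 = 2.
  5 = 2*2 + 1, so a_6 = 2.
  2 = 2*1 + 0, so a_7 = 2.
The remainder reaches 0 after 8 divisions, so the expansion has 8 partial quotients, read off in order.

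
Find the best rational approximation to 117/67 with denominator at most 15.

7/4

Expand x = 117/67 as a continued fraction with the Euclidean algorithm:
  117 = 1*67 + 50, so a_0 = 1.
  67 = 1*50 + 17, so a_1 = 1.
  50 = 2*17 + 16, so a_2 = 2.
  17 = 1*16 + 1, so a_3 = 1.
  16 = 16*1 + 0, so a_4 = 16.
so x = [1; 1, 2, 1, 16].
Convergents (p_i = a_i*p_{i-1} + p_{i-2}, q_i = a_i*q_{i-1} + q_{i-2} with p_{-2}=0, p_{-1}=1, q_{-2}=1, q_{-1}=0), until the denominator exceeds 15:
  i=0: a_0=1, p_0 = 1*1 + 0 = 1, q_0 = 1*0 + 1 = 1.
  i=1: a_1=1, p_1 = 1*1 + 1 = 2, q_1 = 1*1 + 0 = 1.
  i=2: a_2=2, p_2 = 2*2 + 1 = 5, q_2 = 2*1 + 1 = 3.
  i=3: a_3=1, p_3 = 1*5 + 2 = 7, q_3 = 1*3 + 1 = 4.
  i=4: a_4=16, p_4 = 16*7 + 5 = 117, q_4 = 16*4 + 3 = 67.
q_4 = 67 > 15, so the last convergent with denominator <= 15 is p_3/q_3 = 7/4.
The closest fraction with denominator <= 15 is either p_3/q_3 or the intermediate fraction (k*p_3 + p_2)/(k*q_3 + q_2) with the largest k >= 1 whose denominator stays <= 15; these approach x as k grows, and every other convergent or intermediate fraction in range is farther away.
Largest k: floor((15 - q_2)/q_3) = floor((15 - 3)/4) = 3.
That gives (3*7 + 5)/(3*4 + 3) = 26/15.
Compare the errors: |x - 7/4| = |117*4 - 7*67|/(67*4) = 1/268, and |x - 26/15| = |117*15 - 26*67|/(67*15) = 13/1005.
Cross-multiplying, 1*1005 = 1005 < 3484 = 13*268, so 1/268 is smaller: the convergent 7/4 is closer to x than 26/15.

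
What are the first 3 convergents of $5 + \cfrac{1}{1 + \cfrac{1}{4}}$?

5/1, 6/1, 29/5

Using the convergent recurrence p_i = a_i*p_{i-1} + p_{i-2}, q_i = a_i*q_{i-1} + q_{i-2} with p_{-2}=0, p_{-1}=1, q_{-2}=1, q_{-1}=0:
  i=0: a_0=5, p_0 = 5*1 + 0 = 5, q_0 = 5*0 + 1 = 1.
  i=1: a_1=1, p_1 = 1*5 + 1 = 6, q_1 = 1*1 + 0 = 1.
  i=2: a_2=4, p_2 = 4*6 + 5 = 29, q_2 = 4*1 + 1 = 5.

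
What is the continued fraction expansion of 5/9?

Run the Euclidean algorithm on 5 and 9; the successive quotients are the partial quotients a_0, a_1, ... (each step inverts the fractional part left over by the previous one):
  5 = 0*9 + 5, so a_0 = 0.
  9 = 1*5 + 4, so a_1 = 1.
  5 = 1*4 + 1, so a_2 = 1.
  4 = 4*1 + 0, so a_3 = 4.
The remainder reaches 0 after 4 divisions, so the expansion has 4 partial quotients, read off in order.

[0; 1, 1, 4]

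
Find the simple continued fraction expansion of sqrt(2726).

Write x_i = (sqrt(2726) + m_i)/d_i with (m_0, d_0) = (0, 1). a_0 = floor(sqrt(2726)) = 52, since 52^2 = 2704 <= 2726 < 2809 = 53^2.
Iterate m_{i+1} = d_i*a_i - m_i, d_{i+1} = (2726 - m_{i+1}^2)/d_i, a_{i+1} = floor((a_0 + m_{i+1})/d_{i+1}):
  m_1 = 1*52 - 0 = 52, d_1 = (2726 - 52^2)/1 = 22/1 = 22, a_1 = floor((52 + 52)/22) = 4.
  m_2 = 22*4 - 52 = 36, d_2 = (2726 - 36^2)/22 = 1430/22 = 65, a_2 = floor((52 + 36)/65) = 1.
  m_3 = 65*1 - 36 = 29, d_3 = (2726 - 29^2)/65 = 1885/65 = 29, a_3 = floor((52 + 29)/29) = 2.
  m_4 = 29*2 - 29 = 29, d_4 = (2726 - 29^2)/29 = 1885/29 = 65, a_4 = floor((52 + 29)/65) = 1.
  m_5 = 65*1 - 29 = 36, d_5 = (2726 - 36^2)/65 = 1430/65 = 22, a_5 = floor((52 + 36)/22) = 4.
  m_6 = 22*4 - 36 = 52, d_6 = (2726 - 52^2)/22 = 22/22 = 1, a_6 = floor((52 + 52)/1) = 104.
  m_7 = 1*104 - 52 = 52, d_7 = (2726 - 52^2)/1 = 22/1 = 22: (m_7, d_7) = (m_1, d_1) = (52, 22), so from here the quotients repeat a_1, ..., a_6; the period length is 6.
Hence the expansion of sqrt(2726) is a_0 = 52 followed by the repeating block 4, 1, 2, 1, 4, 104 (period 6).

[52; (4, 1, 2, 1, 4, 104)]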